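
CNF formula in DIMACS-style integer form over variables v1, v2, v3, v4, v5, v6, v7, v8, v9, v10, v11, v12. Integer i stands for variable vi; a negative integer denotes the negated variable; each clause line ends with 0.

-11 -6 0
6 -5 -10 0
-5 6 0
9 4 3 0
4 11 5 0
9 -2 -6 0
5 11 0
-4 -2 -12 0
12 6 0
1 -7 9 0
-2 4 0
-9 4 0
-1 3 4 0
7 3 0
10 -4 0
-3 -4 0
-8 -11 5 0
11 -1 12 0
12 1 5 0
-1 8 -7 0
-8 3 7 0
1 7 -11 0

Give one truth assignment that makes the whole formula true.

v1 = True, v2 = False, v3 = True, v4 = False, v5 = True, v6 = True, v7 = False, v8 = False, v9 = False, v10 = True, v11 = False, v12 = True

v2 occurs only negated in the remaining clauses — set v2 = False.
Try v1 = True.
For the remaining variables, v3 = True, v4 = False, v5 = True, v6 = True, v7 = False, v8 = False, v9 = False, v10 = True, v11 = False, v12 = True works.
Every clause has at least one true literal under this assignment.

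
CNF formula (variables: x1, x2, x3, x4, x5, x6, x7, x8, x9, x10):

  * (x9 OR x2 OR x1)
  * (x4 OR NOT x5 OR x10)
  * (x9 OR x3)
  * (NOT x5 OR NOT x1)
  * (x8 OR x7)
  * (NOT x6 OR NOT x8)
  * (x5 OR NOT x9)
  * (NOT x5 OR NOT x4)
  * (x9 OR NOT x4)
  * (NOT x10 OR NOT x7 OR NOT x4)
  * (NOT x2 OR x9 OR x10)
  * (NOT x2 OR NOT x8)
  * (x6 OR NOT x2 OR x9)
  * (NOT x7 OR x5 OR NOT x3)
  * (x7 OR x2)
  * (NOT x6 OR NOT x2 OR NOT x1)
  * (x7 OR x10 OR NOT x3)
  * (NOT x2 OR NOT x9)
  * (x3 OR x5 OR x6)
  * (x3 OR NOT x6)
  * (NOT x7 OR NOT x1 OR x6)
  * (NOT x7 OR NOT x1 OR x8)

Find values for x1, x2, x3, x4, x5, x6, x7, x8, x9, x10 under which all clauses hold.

x1=F, x2=F, x3=T, x4=F, x5=T, x6=F, x7=T, x8=F, x9=T, x10=T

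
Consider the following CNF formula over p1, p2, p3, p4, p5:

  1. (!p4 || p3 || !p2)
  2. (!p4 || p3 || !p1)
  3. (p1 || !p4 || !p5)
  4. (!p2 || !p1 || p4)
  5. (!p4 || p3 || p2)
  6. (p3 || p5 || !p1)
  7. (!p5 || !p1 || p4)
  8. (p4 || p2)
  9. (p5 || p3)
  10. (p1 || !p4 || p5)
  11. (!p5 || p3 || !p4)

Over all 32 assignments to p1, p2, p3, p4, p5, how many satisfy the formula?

Satisfying assignments:
  p1=0 p2=1 p3=0 p4=0 p5=1
  p1=0 p2=1 p3=1 p4=0 p5=0
  p1=0 p2=1 p3=1 p4=0 p5=1
  p1=1 p2=0 p3=1 p4=1 p5=0
  p1=1 p2=0 p3=1 p4=1 p5=1
  p1=1 p2=1 p3=1 p4=1 p5=0
  p1=1 p2=1 p3=1 p4=1 p5=1
Count: 7.

7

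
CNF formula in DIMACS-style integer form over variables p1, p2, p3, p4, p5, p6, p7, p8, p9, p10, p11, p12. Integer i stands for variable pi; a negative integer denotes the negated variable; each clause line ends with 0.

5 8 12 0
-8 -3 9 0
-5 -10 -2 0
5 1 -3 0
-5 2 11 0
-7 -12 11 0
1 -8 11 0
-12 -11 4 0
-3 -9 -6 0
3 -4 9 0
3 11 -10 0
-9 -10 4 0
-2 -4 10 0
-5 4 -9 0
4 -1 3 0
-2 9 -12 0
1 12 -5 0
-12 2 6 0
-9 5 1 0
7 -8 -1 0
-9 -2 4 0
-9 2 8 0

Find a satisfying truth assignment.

Branch on p1: take p1 = True.
Branch on p2: take p2 = True.
Set p3 = True and propagate.
For the remaining variables, p4 = True, p5 = False, p6 = False, p7 = True, p8 = True, p9 = True, p10 = True, p11 = True, p12 = False works.
Check each clause:
  1. (p8 | p12 | p5) — p8 is true.
  2. (p9 | ~p8 | ~p3) — p9 is true.
  3. (~p2 | ~p5 | ~p10) — ~p5 is true.
  4. (p5 | p1 | ~p3) — p1 is true.
  5. (p2 | p11 | ~p5) — p2 is true.
  6. (~p12 | p11 | ~p7) — p11 is true.
  7. (p11 | ~p8 | p1) — p1 is true.
  8. (~p12 | ~p11 | p4) — ~p12 is true.
  9. (~p3 | ~p6 | ~p9) — ~p6 is true.
  10. (p3 | ~p4 | p9) — p9 is true.
  11. (p11 | p3 | ~p10) — p3 is true.
  12. (~p10 | ~p9 | p4) — p4 is true.
  13. (p10 | ~p4 | ~p2) — p10 is true.
  14. (p4 | ~p9 | ~p5) — ~p5 is true.
  15. (p4 | ~p1 | p3) — p3 is true.
  16. (p9 | ~p2 | ~p12) — p9 is true.
  17. (p12 | ~p5 | p1) — p1 is true.
  18. (p2 | ~p12 | p6) — p2 is true.
  19. (p1 | p5 | ~p9) — p1 is true.
  20. (~p8 | ~p1 | p7) — p7 is true.
  21. (~p2 | p4 | ~p9) — p4 is true.
  22. (p2 | p8 | ~p9) — p8 is true.

p1 = T  p2 = T  p3 = T  p4 = T  p5 = F  p6 = F  p7 = T  p8 = T  p9 = T  p10 = T  p11 = T  p12 = F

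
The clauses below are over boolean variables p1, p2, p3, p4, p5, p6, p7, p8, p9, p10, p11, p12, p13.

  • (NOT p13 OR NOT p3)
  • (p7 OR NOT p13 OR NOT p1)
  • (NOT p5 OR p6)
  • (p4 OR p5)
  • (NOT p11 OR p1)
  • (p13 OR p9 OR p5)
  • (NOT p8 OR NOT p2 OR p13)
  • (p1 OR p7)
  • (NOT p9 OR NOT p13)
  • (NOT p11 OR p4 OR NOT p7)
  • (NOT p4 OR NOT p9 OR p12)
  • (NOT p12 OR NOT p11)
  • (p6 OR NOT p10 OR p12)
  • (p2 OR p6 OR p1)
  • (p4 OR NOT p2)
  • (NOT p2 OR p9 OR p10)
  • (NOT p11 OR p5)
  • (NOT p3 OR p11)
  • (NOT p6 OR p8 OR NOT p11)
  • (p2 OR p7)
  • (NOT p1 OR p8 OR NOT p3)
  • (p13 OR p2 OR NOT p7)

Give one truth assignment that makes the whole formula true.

p1=True  p2=False  p3=False  p4=True  p5=False  p6=False  p7=True  p8=False  p9=False  p10=False  p11=False  p12=False  p13=True

p3 occurs only negated in the remaining clauses — set p3 = False.
Set p1 = True and propagate.
Branch on p2: take p2 = False.
  then p7 is forced to True.
  then p13 is forced to True.
  then p9 is forced to False.
Branch on p4: take p4 = True.
The remaining clauses are satisfied by p5 = False, p6 = False, p8 = False, p10 = False, p11 = False, p12 = False.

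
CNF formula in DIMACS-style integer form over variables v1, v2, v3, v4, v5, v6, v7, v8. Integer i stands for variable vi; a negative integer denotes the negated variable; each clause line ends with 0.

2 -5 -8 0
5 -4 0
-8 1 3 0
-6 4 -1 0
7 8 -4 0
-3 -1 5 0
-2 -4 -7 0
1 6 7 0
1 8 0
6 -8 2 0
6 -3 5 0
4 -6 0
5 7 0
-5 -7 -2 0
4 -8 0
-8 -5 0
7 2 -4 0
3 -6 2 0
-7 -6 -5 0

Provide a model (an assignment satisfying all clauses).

v1=1, v2=1, v3=0, v4=0, v5=1, v6=0, v7=0, v8=0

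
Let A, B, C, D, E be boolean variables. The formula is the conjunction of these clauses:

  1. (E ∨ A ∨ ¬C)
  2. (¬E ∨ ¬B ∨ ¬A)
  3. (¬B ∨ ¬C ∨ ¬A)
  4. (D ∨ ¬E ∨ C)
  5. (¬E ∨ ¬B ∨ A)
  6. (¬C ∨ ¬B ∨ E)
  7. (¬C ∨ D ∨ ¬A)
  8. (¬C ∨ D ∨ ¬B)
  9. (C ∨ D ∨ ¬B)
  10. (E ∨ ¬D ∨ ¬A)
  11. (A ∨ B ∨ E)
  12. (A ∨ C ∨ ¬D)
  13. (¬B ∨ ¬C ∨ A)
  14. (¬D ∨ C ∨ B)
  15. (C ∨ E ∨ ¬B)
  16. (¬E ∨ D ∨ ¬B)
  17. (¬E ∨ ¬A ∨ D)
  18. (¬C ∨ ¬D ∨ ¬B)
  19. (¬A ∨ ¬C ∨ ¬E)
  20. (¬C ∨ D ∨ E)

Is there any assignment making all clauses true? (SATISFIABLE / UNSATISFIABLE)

Set A = False and propagate.
Set B = False and propagate.
  then E is forced to True.
For the remaining variables, C = True, D = True works.
Every clause has at least one true literal under this assignment.
So A=F, B=F, C=T, D=T, E=T is a satisfying assignment.

SATISFIABLE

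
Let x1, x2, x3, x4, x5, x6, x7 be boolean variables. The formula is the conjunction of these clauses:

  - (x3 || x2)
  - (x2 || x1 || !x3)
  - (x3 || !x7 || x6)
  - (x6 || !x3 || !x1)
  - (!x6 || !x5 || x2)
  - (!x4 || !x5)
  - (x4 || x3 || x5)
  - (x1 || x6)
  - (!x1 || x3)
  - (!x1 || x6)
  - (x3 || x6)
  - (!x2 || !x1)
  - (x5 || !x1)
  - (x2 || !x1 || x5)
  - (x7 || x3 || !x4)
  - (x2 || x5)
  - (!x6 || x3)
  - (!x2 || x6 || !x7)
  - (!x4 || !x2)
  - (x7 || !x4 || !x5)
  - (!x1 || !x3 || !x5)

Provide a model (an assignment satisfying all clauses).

Set x1 = False and propagate.
  then x6 is forced to True.
  then x3 is forced to True.
  then x2 is forced to True.
  then x4 is forced to False.
x5, x7 are now unconstrained; take x5 = False, x7 = False.
Every clause has at least one true literal under this assignment.

x1=False, x2=True, x3=True, x4=False, x5=False, x6=True, x7=False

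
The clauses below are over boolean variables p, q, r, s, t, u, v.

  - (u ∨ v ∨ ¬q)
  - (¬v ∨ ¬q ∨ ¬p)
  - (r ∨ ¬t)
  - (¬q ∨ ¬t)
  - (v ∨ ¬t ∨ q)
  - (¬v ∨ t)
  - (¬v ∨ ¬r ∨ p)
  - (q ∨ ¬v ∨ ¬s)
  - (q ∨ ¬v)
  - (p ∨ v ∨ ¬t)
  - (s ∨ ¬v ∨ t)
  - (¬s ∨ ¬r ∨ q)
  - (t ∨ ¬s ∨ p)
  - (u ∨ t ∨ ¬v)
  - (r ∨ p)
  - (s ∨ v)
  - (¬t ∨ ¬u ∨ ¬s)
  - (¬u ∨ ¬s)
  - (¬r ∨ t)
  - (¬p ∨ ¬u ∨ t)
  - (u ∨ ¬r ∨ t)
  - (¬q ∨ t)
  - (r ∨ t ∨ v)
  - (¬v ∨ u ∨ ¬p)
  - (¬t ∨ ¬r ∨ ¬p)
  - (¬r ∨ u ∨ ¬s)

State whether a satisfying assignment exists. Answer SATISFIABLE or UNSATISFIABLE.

t = True:
  propagation gives r=True, q=False, v=True; an empty clause results — contradiction.
t = False:
  propagation gives v=False, s=True, p=True, u=False; an empty clause results — contradiction.
Every branch closes, so no satisfying assignment exists.

UNSATISFIABLE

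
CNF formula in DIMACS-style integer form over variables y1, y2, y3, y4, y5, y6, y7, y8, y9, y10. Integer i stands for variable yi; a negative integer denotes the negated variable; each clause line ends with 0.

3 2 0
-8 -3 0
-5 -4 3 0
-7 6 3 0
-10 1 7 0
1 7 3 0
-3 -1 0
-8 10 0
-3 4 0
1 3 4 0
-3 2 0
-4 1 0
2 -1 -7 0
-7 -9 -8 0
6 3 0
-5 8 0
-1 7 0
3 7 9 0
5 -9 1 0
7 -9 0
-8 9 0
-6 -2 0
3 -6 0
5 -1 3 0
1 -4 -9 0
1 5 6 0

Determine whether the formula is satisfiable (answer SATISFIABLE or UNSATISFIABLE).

UNSATISFIABLE

y3 = True:
  propagation gives y8=False, y1=False, y4=True; an empty clause results — contradiction.
y3 = False:
  propagation gives y2=True, y6=True; an empty clause results — contradiction.
Every branch closes, so no satisfying assignment exists.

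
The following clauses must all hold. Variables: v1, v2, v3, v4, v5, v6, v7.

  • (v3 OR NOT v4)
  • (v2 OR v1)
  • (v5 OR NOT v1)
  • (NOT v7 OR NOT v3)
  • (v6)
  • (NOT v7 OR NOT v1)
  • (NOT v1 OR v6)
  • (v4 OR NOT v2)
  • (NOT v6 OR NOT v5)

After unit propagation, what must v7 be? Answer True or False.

Unit clause (v6) sets v6 = True.
(NOT v5 OR NOT v6) with v6 = True leaves only NOT v5, so v5 = False.
In (v5 OR NOT v1), v5 is now false; NOT v1 must hold, so v1 = False.
(v2 OR v1) with v1 = False leaves only v2, so v2 = True.
From (v4 OR NOT v2) and v2 = True: v4 = True.
From (NOT v4 OR v3) and v4 = True: v3 = True.
(NOT v7 OR NOT v3) with v3 = True leaves only NOT v7, so v7 = False.

False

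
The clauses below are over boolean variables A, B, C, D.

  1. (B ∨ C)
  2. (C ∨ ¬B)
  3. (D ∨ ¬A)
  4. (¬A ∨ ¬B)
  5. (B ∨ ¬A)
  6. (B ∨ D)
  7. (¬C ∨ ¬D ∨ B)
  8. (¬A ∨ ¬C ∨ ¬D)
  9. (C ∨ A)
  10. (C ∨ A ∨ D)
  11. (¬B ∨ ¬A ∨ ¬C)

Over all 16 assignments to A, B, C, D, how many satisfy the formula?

2

The models are:
  A=0 B=1 C=1 D=0
  A=0 B=1 C=1 D=1
Count: 2.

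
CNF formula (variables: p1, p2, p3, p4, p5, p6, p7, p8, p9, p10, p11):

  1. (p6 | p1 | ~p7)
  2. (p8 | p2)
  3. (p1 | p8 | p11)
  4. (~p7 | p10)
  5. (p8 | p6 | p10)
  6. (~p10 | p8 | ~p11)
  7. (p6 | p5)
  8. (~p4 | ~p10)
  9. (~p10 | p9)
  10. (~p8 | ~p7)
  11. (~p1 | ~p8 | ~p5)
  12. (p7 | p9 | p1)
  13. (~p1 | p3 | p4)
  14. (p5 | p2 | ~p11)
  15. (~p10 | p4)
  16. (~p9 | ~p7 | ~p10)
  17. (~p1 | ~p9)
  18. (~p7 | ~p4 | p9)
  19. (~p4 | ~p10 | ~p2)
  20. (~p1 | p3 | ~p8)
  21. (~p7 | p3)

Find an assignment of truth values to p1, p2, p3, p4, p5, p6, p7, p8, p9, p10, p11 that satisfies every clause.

Pure literal: p3 appears only positively; assign p3 = True.
p6 occurs only positively in the remaining clauses — set p6 = True.
Set p1 = False and propagate.
The remaining clauses are satisfied by p2 = True, p4 = False, p5 = True, p7 = False, p8 = True, p9 = True, p10 = False, p11 = False.

p1=F, p2=T, p3=T, p4=F, p5=T, p6=T, p7=F, p8=T, p9=T, p10=F, p11=F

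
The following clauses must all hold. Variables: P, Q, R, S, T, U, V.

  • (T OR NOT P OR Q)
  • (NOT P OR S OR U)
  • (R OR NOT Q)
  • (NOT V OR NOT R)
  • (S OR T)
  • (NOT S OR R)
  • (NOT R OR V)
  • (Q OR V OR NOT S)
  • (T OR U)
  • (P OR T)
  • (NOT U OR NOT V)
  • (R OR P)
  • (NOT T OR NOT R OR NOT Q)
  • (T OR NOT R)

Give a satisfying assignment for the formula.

P=True  Q=False  R=False  S=False  T=True  U=True  V=False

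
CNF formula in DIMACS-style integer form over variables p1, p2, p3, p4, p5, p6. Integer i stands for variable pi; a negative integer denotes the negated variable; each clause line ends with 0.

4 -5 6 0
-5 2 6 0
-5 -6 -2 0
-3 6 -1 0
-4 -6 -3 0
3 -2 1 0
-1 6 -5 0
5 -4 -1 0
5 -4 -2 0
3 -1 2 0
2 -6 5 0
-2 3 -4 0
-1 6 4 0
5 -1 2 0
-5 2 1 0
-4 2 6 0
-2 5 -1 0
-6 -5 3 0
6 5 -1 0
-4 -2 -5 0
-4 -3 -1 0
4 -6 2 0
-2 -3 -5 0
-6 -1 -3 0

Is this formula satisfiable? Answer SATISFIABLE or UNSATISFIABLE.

Set p1 = False and propagate.
Try p2 = True.
  then p3 is forced to True.
  then p5 is forced to False.
  then p4 is forced to False.
p6 is now unconstrained; take p6 = True.
Every clause has at least one true literal under this assignment.
So p1 = 0  p2 = 1  p3 = 1  p4 = 0  p5 = 0  p6 = 1 is a satisfying assignment.

SATISFIABLE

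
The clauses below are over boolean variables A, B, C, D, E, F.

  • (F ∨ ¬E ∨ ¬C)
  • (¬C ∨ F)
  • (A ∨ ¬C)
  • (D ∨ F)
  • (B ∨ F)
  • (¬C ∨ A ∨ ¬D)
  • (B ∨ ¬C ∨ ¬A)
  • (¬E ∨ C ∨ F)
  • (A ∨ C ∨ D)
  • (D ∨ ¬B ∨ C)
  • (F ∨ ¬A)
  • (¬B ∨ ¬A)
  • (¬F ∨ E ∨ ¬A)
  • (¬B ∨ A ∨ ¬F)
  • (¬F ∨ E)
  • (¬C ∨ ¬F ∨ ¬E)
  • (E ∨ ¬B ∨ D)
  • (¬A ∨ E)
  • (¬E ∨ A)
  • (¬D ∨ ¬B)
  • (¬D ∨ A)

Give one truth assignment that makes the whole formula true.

Set A = True and propagate.
  then F is forced to True.
  then B is forced to False.
  then C is forced to False.
  then E is forced to True.
D is now unconstrained; take D = True.
Check each clause:
  1. (F ∨ ¬C ∨ ¬E) — ¬C is true.
  2. (¬C ∨ F) — ¬C is true.
  3. (¬C ∨ A) — A is true.
  4. (F ∨ D) — D is true.
  5. (B ∨ F) — F is true.
  6. (A ∨ ¬C ∨ ¬D) — A is true.
  7. (B ∨ ¬C ∨ ¬A) — ¬C is true.
  8. (C ∨ ¬E ∨ F) — F is true.
  9. (A ∨ D ∨ C) — A is true.
  10. (¬B ∨ D ∨ C) — D is true.
  11. (F ∨ ¬A) — F is true.
  12. (¬B ∨ ¬A) — ¬B is true.
  13. (¬A ∨ E ∨ ¬F) — E is true.
  14. (A ∨ ¬B ∨ ¬F) — A is true.
  15. (E ∨ ¬F) — E is true.
  16. (¬C ∨ ¬E ∨ ¬F) — ¬C is true.
  17. (D ∨ E ∨ ¬B) — D is true.
  18. (E ∨ ¬A) — E is true.
  19. (A ∨ ¬E) — A is true.
  20. (¬D ∨ ¬B) — ¬B is true.
  21. (¬D ∨ A) — A is true.

A=T, B=F, C=F, D=T, E=T, F=T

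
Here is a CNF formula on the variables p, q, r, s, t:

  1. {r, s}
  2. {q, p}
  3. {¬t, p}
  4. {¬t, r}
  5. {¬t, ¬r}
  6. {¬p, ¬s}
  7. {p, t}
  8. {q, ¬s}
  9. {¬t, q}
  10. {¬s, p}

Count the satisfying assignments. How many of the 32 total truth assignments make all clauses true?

2

Satisfying assignments:
  p=T q=F r=T s=F t=F
  p=T q=T r=T s=F t=F
That's 2 in total.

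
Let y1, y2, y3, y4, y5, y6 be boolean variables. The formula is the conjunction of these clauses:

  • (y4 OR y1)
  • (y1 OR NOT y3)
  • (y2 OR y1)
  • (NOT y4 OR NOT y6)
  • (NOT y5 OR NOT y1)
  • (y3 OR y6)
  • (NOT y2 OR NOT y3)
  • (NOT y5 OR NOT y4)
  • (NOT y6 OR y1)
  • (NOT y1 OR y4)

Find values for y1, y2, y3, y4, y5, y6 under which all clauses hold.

Pure literal: y5 appears only negated; assign y5 = False.
Set y1 = True and propagate.
  then y4 is forced to True.
  then y6 is forced to False.
  then y3 is forced to True.
  then y2 is forced to False.

y1 = T, y2 = F, y3 = T, y4 = T, y5 = F, y6 = F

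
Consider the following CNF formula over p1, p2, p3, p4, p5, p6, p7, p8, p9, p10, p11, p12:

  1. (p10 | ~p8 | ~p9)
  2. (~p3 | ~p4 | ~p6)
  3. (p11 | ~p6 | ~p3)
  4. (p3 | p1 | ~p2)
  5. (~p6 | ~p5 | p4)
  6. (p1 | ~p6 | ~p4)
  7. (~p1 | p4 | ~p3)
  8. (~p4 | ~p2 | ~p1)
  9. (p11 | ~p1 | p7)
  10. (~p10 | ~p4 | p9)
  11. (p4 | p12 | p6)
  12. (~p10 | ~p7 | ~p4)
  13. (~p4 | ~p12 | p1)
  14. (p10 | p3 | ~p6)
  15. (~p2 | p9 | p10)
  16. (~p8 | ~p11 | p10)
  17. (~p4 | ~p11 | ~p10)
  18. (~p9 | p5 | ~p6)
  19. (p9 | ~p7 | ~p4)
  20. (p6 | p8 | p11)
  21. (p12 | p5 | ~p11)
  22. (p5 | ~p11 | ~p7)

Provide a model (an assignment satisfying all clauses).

p1 = 0, p2 = 0, p3 = 1, p4 = 0, p5 = 1, p6 = 0, p7 = 1, p8 = 1, p9 = 1, p10 = 1, p11 = 1, p12 = 1

Check each clause:
  1. (p10 | ~p8 | ~p9) — p10 is true.
  2. (~p6 | ~p4 | ~p3) — ~p6 is true.
  3. (p11 | ~p6 | ~p3) — ~p6 is true.
  4. (p3 | ~p2 | p1) — p3 is true.
  5. (~p6 | p4 | ~p5) — ~p6 is true.
  6. (~p6 | ~p4 | p1) — ~p6 is true.
  7. (p4 | ~p1 | ~p3) — ~p1 is true.
  8. (~p1 | ~p2 | ~p4) — ~p4 is true.
  9. (p11 | ~p1 | p7) — p11 is true.
  10. (~p10 | ~p4 | p9) — p9 is true.
  11. (p6 | p4 | p12) — p12 is true.
  12. (~p7 | ~p10 | ~p4) — ~p4 is true.
  13. (p1 | ~p12 | ~p4) — ~p4 is true.
  14. (~p6 | p10 | p3) — ~p6 is true.
  15. (p9 | ~p2 | p10) — p9 is true.
  16. (~p8 | p10 | ~p11) — p10 is true.
  17. (~p11 | ~p4 | ~p10) — ~p4 is true.
  18. (p5 | ~p9 | ~p6) — ~p6 is true.
  19. (~p7 | p9 | ~p4) — p9 is true.
  20. (p11 | p6 | p8) — p8 is true.
  21. (p5 | p12 | ~p11) — p12 is true.
  22. (~p11 | p5 | ~p7) — p5 is true.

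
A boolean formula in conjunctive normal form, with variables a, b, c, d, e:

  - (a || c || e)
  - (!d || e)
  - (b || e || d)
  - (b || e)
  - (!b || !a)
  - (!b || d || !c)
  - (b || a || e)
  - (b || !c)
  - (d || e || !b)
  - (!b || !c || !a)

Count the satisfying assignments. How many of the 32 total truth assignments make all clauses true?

7

The models are:
  a=0 b=0 c=0 d=0 e=1
  a=0 b=0 c=0 d=1 e=1
  a=0 b=1 c=0 d=0 e=1
  a=0 b=1 c=0 d=1 e=1
  a=0 b=1 c=1 d=1 e=1
  a=1 b=0 c=0 d=0 e=1
  a=1 b=0 c=0 d=1 e=1
Count: 7.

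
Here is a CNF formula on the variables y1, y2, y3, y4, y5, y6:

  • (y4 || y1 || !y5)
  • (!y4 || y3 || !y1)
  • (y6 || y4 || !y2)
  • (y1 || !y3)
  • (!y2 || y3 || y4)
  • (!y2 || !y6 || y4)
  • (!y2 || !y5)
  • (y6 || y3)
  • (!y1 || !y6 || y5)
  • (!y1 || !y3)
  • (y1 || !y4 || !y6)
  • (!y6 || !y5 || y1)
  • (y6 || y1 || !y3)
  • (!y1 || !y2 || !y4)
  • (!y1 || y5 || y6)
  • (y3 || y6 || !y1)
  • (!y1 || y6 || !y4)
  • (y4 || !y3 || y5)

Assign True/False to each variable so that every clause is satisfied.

y1 = T  y2 = F  y3 = F  y4 = F  y5 = T  y6 = T

y2 occurs only negated in the remaining clauses — set y2 = False.
Set y1 = True and propagate.
  then y3 is forced to False.
  then y4 is forced to False.
  then y6 is forced to True.
  then y5 is forced to True.
Every clause has at least one true literal under this assignment.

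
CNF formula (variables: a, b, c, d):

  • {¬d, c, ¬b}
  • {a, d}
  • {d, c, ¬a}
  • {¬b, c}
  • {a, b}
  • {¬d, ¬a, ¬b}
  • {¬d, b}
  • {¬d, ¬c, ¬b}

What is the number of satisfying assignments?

The models are:
  a=T b=F c=T d=F
  a=T b=T c=T d=F
Count: 2.

2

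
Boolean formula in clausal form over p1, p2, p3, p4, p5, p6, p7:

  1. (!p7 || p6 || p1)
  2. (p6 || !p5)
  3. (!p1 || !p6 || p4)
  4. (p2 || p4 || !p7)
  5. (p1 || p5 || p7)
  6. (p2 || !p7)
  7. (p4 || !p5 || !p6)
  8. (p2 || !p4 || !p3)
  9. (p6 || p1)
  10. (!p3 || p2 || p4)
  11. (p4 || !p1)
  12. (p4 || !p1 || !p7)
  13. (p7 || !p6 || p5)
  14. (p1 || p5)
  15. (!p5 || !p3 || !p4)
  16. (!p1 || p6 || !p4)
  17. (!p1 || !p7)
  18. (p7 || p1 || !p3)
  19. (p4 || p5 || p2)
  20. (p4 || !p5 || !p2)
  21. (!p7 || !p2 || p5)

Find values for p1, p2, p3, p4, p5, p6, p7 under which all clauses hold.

p1=F, p2=T, p3=F, p4=T, p5=T, p6=T, p7=T

Check each clause:
  1. (!p7 || p6 || p1) — p6 is true.
  2. (p6 || !p5) — p6 is true.
  3. (!p1 || p4 || !p6) — p4 is true.
  4. (p4 || !p7 || p2) — p2 is true.
  5. (p1 || p7 || p5) — p5 is true.
  6. (!p7 || p2) — p2 is true.
  7. (p4 || !p6 || !p5) — p4 is true.
  8. (!p4 || !p3 || p2) — p2 is true.
  9. (p6 || p1) — p6 is true.
  10. (p4 || !p3 || p2) — p2 is true.
  11. (!p1 || p4) — p4 is true.
  12. (p4 || !p7 || !p1) — p4 is true.
  13. (p7 || !p6 || p5) — p5 is true.
  14. (p5 || p1) — p5 is true.
  15. (!p3 || !p4 || !p5) — !p3 is true.
  16. (p6 || !p1 || !p4) — !p1 is true.
  17. (!p7 || !p1) — !p1 is true.
  18. (p1 || !p3 || p7) — !p3 is true.
  19. (p2 || p4 || p5) — p2 is true.
  20. (p4 || !p5 || !p2) — p4 is true.
  21. (!p2 || p5 || !p7) — p5 is true.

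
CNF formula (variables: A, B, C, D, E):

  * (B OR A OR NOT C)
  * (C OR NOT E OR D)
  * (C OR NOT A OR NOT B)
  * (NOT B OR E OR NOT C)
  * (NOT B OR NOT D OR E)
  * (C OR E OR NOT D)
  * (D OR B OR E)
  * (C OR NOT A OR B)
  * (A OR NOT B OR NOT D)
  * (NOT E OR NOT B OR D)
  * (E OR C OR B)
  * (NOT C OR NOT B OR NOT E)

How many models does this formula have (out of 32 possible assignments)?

Satisfying assignments:
  A=F B=F C=F D=T E=T
  A=F B=T C=F D=F E=F
  A=T B=F C=T D=F E=T
  A=T B=F C=T D=T E=F
  A=T B=F C=T D=T E=T
That's 5 in total.

5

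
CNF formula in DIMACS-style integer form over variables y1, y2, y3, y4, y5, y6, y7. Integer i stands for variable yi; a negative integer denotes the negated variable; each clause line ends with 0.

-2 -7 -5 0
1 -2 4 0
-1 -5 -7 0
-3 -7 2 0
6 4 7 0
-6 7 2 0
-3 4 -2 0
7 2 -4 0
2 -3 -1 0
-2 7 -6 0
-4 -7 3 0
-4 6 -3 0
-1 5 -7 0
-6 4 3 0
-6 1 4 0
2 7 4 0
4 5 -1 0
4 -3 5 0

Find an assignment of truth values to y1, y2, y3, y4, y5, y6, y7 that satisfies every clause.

Set y1 = False and propagate.
For the remaining variables, y2 = False, y3 = False, y4 = False, y5 = True, y6 = False, y7 = True works.

y1 = 0, y2 = 0, y3 = 0, y4 = 0, y5 = 1, y6 = 0, y7 = 1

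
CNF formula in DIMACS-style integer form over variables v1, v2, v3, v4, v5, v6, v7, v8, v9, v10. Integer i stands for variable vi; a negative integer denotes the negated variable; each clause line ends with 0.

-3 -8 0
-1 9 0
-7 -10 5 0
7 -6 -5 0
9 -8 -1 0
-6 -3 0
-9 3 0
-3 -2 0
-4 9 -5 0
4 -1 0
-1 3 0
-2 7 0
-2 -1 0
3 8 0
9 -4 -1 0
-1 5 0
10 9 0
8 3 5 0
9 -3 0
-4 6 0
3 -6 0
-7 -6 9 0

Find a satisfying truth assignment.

v1=F  v2=F  v3=T  v4=F  v5=F  v6=F  v7=F  v8=F  v9=T  v10=F

Pure literal: v1 appears only negated; assign v1 = False.
v2 occurs only negated in the remaining clauses — set v2 = False.
Try v3 = True.
  then v8 is forced to False.
  then v6 is forced to False.
  then v9 is forced to True.
  then v4 is forced to False.
Branch on v5: take v5 = False.
For the remaining variables, v7 = False, v10 = False works.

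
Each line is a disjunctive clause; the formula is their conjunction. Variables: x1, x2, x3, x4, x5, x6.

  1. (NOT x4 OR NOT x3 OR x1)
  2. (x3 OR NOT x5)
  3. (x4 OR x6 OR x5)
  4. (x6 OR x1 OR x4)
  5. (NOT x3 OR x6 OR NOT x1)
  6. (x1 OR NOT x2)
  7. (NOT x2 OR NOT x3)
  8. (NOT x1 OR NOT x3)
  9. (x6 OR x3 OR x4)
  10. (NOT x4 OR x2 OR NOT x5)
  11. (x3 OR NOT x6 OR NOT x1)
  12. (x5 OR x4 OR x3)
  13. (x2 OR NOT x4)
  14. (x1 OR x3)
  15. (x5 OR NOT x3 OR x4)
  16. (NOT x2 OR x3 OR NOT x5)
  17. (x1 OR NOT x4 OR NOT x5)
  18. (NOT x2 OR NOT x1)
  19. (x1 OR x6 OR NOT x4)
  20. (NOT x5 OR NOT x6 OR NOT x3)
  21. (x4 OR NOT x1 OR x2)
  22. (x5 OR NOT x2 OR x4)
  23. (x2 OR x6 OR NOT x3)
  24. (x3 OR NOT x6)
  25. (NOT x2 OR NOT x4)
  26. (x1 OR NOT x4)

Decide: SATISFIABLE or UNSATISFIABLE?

x3 = True:
  propagation gives x2=False, x1=False, x4=False, x6=True; an empty clause results — contradiction.
x3 = False:
  propagation gives x5=False, x4=True, x2=True; an empty clause results — contradiction.
Every branch closes, so no satisfying assignment exists.

UNSATISFIABLE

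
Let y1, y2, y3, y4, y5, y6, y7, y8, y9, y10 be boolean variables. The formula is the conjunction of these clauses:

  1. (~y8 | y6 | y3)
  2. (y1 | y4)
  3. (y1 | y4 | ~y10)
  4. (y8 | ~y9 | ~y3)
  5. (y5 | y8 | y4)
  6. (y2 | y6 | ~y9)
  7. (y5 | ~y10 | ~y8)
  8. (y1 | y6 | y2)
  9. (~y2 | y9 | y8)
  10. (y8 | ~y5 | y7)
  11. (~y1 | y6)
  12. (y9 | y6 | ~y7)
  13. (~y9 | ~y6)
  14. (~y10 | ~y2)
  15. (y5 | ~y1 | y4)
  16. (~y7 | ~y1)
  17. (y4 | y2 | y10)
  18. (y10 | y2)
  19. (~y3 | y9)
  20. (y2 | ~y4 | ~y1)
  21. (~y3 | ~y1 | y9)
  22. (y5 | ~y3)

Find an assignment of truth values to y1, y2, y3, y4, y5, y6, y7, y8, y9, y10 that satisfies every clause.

y1=F, y2=F, y3=F, y4=T, y5=T, y6=T, y7=F, y8=T, y9=F, y10=T

Check each clause:
  1. (~y8 | y3 | y6) — y6 is true.
  2. (y4 | y1) — y4 is true.
  3. (y1 | y4 | ~y10) — y4 is true.
  4. (y8 | ~y3 | ~y9) — y8 is true.
  5. (y8 | y5 | y4) — y8 is true.
  6. (y2 | y6 | ~y9) — y6 is true.
  7. (~y8 | y5 | ~y10) — y5 is true.
  8. (y2 | y1 | y6) — y6 is true.
  9. (~y2 | y8 | y9) — y8 is true.
  10. (y7 | y8 | ~y5) — y8 is true.
  11. (~y1 | y6) — y6 is true.
  12. (~y7 | y9 | y6) — ~y7 is true.
  13. (~y6 | ~y9) — ~y9 is true.
  14. (~y2 | ~y10) — ~y2 is true.
  15. (~y1 | y4 | y5) — y4 is true.
  16. (~y1 | ~y7) — ~y7 is true.
  17. (y2 | y10 | y4) — y10 is true.
  18. (y10 | y2) — y10 is true.
  19. (~y3 | y9) — ~y3 is true.
  20. (y2 | ~y4 | ~y1) — ~y1 is true.
  21. (~y3 | y9 | ~y1) — ~y3 is true.
  22. (y5 | ~y3) — y5 is true.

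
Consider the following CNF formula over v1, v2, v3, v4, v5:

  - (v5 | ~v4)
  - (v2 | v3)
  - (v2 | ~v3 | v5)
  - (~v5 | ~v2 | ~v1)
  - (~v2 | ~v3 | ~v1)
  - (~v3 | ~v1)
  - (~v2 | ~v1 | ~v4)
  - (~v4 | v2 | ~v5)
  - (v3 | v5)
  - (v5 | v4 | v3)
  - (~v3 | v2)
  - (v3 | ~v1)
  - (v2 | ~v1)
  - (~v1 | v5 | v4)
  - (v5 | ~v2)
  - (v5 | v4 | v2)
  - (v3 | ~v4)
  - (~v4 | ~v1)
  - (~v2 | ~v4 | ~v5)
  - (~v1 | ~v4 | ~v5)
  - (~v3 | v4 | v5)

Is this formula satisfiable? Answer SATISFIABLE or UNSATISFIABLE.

SATISFIABLE

v1 occurs only negated in the remaining clauses — set v1 = False.
Branch on v2: take v2 = True.
  then v5 is forced to True.
  then v4 is forced to False.
v3 is now unconstrained; take v3 = True.
So v1=F, v2=T, v3=T, v4=F, v5=T is a satisfying assignment.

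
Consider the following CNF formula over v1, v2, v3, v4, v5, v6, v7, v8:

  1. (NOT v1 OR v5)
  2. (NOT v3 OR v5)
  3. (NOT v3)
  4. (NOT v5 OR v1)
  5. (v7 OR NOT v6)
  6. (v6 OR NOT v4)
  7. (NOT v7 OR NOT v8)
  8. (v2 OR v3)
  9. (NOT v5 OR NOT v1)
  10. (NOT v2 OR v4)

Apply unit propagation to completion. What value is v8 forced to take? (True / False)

False

Unit clause (NOT v3) sets v3 = False.
In (v3 OR v2), v3 is now false; v2 must hold, so v2 = True.
(NOT v2 OR v4) with v2 = True leaves only v4, so v4 = True.
In (NOT v4 OR v6), NOT v4 is now false; v6 must hold, so v6 = True.
In (v7 OR NOT v6), NOT v6 is now false; v7 must hold, so v7 = True.
(NOT v8 OR NOT v7): since v7 = True, the clause reduces to (NOT v8). v8 = False.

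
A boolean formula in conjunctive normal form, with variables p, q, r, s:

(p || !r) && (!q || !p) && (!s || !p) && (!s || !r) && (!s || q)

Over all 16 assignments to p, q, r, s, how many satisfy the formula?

5

The models are:
  p=F q=F r=F s=F
  p=F q=T r=F s=F
  p=F q=T r=F s=T
  p=T q=F r=F s=F
  p=T q=F r=T s=F
Count: 5.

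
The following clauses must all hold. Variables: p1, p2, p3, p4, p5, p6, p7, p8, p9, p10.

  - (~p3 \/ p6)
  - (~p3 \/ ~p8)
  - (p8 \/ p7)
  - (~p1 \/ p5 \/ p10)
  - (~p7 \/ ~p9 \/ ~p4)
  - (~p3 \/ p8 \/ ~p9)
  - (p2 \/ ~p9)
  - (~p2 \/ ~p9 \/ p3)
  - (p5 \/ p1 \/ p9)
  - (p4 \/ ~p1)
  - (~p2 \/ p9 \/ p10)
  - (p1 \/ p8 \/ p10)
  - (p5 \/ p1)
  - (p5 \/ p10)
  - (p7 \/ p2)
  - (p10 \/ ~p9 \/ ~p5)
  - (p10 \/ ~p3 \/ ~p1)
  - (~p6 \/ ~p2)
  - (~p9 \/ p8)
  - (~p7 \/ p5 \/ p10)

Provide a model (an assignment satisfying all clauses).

p1=F, p2=T, p3=F, p4=F, p5=T, p6=F, p7=T, p8=F, p9=F, p10=T

p10 occurs only positively in the remaining clauses — set p10 = True.
Set p1 = False and propagate.
  then p5 is forced to True.
Try p2 = True.
  then p6 is forced to False.
  then p3 is forced to False.
  then p9 is forced to False.
Branch on p7: take p7 = True.
p4, p8 are now unconstrained; take p4 = False, p8 = False.
Check each clause:
  1. (p6 \/ ~p3) — ~p3 is true.
  2. (~p3 \/ ~p8) — ~p8 is true.
  3. (p7 \/ p8) — p7 is true.
  4. (p10 \/ p5 \/ ~p1) — p10 is true.
  5. (~p9 \/ ~p4 \/ ~p7) — ~p4 is true.
  6. (~p3 \/ ~p9 \/ p8) — ~p3 is true.
  7. (~p9 \/ p2) — p2 is true.
  8. (~p9 \/ p3 \/ ~p2) — ~p9 is true.
  9. (p9 \/ p5 \/ p1) — p5 is true.
  10. (~p1 \/ p4) — ~p1 is true.
  11. (~p2 \/ p10 \/ p9) — p10 is true.
  12. (p10 \/ p1 \/ p8) — p10 is true.
  13. (p5 \/ p1) — p5 is true.
  14. (p10 \/ p5) — p10 is true.
  15. (p2 \/ p7) — p2 is true.
  16. (p10 \/ ~p9 \/ ~p5) — p10 is true.
  17. (p10 \/ ~p1 \/ ~p3) — p10 is true.
  18. (~p6 \/ ~p2) — ~p6 is true.
  19. (~p9 \/ p8) — ~p9 is true.
  20. (p5 \/ p10 \/ ~p7) — p10 is true.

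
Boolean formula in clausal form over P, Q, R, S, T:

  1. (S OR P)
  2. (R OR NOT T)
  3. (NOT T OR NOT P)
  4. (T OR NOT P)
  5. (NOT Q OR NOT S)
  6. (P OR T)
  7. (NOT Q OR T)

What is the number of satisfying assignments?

The models are:
  P=0 Q=0 R=1 S=1 T=1
Count: 1.

1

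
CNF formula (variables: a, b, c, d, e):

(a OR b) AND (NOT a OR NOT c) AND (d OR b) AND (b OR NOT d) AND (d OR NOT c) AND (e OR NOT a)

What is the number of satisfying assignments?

8

Case analysis on a and b:
  a=1, b=1: remaining (c,d,e) ∈ {(0,0,1); (0,1,1)} — 2.
  a=1, b=0: a clause becomes empty — 0.
  a=0, b=1: e free; 3 ways for (c,d) × 2^1 = 6.
  a=0, b=0: a clause becomes empty — 0.
Total: 2 + 0 + 6 + 0 = 8.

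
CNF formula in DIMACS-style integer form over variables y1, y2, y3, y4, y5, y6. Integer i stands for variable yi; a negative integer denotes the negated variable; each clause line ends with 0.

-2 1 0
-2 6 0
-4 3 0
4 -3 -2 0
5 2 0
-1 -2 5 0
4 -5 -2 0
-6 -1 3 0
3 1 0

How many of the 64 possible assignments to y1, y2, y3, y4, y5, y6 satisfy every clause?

Split on y2, then y1.
  y2=1, y1=1: remaining (y3,y4,y5,y6) ∈ {(1,1,1,1)} — 1.
  y2=1, y1=0: a clause becomes empty — 0.
  y2=0, y1=1: 5 of the 16 assignments to (y3,y4,y5,y6) work.
  y2=0, y1=0: remaining (y3,y4,y5,y6) ∈ {(1,0,1,0); (1,0,1,1); (1,1,1,0); (1,1,1,1)} — 4.
Total: 1 + 0 + 5 + 4 = 10.

10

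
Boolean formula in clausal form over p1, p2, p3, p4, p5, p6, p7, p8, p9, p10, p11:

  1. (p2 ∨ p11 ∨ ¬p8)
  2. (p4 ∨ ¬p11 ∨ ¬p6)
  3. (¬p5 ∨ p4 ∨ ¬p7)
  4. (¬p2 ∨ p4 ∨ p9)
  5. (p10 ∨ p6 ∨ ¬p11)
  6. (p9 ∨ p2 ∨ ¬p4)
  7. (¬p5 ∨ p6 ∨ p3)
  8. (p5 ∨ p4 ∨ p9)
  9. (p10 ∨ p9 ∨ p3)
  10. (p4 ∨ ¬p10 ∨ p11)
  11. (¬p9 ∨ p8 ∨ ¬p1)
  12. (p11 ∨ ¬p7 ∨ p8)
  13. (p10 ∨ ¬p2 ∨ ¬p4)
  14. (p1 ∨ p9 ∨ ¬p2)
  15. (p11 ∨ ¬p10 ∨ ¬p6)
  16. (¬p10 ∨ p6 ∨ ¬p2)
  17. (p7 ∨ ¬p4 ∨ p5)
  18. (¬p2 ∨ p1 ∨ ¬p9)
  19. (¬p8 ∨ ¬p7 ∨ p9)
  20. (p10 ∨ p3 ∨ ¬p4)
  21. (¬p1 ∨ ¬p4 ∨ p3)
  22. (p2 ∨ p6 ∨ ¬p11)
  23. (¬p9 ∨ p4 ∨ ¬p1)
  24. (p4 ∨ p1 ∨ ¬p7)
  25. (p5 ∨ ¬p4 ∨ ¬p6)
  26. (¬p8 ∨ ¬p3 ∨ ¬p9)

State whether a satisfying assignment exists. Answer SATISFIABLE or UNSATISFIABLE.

Set p1 = True and propagate.
For the remaining variables, p2 = True, p3 = True, p4 = True, p5 = True, p6 = True, p7 = False, p8 = True, p9 = False, p10 = True, p11 = True works.
So p1=T  p2=T  p3=T  p4=T  p5=T  p6=T  p7=F  p8=T  p9=F  p10=T  p11=T is a satisfying assignment.

SATISFIABLE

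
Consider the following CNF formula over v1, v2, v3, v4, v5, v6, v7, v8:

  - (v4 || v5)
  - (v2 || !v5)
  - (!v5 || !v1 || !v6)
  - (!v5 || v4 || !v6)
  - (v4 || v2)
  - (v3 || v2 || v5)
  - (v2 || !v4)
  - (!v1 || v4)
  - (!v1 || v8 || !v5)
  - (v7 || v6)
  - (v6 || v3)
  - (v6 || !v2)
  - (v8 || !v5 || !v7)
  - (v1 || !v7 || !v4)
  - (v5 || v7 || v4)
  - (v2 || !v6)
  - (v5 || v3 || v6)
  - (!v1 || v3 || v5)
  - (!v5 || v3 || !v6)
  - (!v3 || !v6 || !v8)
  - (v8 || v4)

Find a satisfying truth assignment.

Try v1 = False.
Branch on v2: take v2 = True.
  then v6 is forced to True.
The remaining clauses are satisfied by v3 = False, v4 = True, v5 = False, v7 = False, v8 = True.
Check each clause:
  1. (v5 || v4) — v4 is true.
  2. (v2 || !v5) — v2 is true.
  3. (!v1 || !v5 || !v6) — !v5 is true.
  4. (!v5 || !v6 || v4) — !v5 is true.
  5. (v4 || v2) — v2 is true.
  6. (v2 || v5 || v3) — v2 is true.
  7. (!v4 || v2) — v2 is true.
  8. (!v1 || v4) — v4 is true.
  9. (v8 || !v1 || !v5) — v8 is true.
  10. (v7 || v6) — v6 is true.
  11. (v6 || v3) — v6 is true.
  12. (!v2 || v6) — v6 is true.
  13. (v8 || !v5 || !v7) — v8 is true.
  14. (!v7 || !v4 || v1) — !v7 is true.
  15. (v5 || v4 || v7) — v4 is true.
  16. (!v6 || v2) — v2 is true.
  17. (v5 || v3 || v6) — v6 is true.
  18. (v5 || v3 || !v1) — !v1 is true.
  19. (!v6 || v3 || !v5) — !v5 is true.
  20. (!v6 || !v3 || !v8) — !v3 is true.
  21. (v8 || v4) — v8 is true.

v1=F, v2=T, v3=F, v4=T, v5=F, v6=T, v7=F, v8=T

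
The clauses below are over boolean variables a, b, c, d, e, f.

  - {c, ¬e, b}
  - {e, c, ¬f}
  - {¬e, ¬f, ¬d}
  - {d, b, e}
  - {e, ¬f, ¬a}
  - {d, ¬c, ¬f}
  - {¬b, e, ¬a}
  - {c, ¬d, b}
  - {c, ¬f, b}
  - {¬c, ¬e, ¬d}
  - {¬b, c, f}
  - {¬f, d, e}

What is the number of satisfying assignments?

12

Case analysis on e and c:
  e=1, c=1: remaining (a,b,d,f) ∈ {(0,0,0,0); (0,1,0,0); (1,0,0,0); (1,1,0,0)} — 4.
  e=1, c=0: remaining (a,b,d,f) ∈ {(0,1,0,1); (1,1,0,1)} — 2.
  e=0, c=1: 6 of the 16 assignments to (a,b,d,f) work.
  e=0, c=0: a clause becomes empty — 0.
Total: 4 + 2 + 6 + 0 = 12.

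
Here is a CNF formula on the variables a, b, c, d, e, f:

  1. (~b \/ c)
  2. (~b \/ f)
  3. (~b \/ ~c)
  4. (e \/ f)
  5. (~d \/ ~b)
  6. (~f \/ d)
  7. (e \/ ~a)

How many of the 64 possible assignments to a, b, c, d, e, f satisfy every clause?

Split on b, then f.
  b=T, f=T: a clause becomes empty — 0.
  b=T, f=F: a clause becomes empty — 0.
  b=F, f=T: c free; 3 ways for (a,d,e) × 2^1 = 6.
  b=F, f=F: forces e=T; a, c, d free → 2^3 = 8.
Total: 0 + 0 + 6 + 8 = 14.

14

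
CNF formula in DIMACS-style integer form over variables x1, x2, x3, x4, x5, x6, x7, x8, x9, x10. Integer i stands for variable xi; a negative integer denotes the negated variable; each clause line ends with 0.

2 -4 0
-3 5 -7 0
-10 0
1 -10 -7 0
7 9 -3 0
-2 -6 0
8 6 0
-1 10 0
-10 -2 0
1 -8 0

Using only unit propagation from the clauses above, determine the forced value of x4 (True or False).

False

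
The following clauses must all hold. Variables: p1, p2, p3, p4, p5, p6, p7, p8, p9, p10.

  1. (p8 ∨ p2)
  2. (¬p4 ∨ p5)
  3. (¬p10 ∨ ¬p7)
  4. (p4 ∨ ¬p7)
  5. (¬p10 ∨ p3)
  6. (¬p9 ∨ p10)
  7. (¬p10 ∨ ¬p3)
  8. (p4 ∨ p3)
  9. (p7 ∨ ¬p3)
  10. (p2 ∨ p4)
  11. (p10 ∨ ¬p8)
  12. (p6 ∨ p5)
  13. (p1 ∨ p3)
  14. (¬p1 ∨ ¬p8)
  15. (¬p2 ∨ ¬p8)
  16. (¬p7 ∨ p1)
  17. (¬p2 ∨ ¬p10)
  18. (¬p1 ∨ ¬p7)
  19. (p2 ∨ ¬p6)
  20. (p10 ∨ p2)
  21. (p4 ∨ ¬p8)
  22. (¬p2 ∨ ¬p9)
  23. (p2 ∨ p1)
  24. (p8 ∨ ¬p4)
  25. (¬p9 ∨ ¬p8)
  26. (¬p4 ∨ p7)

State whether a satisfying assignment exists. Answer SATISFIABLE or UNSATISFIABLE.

p2 = True:
  propagation gives p8=False, p10=False, p9=False, p4=False; an empty clause results — contradiction.
p2 = False:
  propagation gives p8=True, p4=True, p5=True, p10=True; an empty clause results — contradiction.
Every branch closes, so no satisfying assignment exists.

UNSATISFIABLE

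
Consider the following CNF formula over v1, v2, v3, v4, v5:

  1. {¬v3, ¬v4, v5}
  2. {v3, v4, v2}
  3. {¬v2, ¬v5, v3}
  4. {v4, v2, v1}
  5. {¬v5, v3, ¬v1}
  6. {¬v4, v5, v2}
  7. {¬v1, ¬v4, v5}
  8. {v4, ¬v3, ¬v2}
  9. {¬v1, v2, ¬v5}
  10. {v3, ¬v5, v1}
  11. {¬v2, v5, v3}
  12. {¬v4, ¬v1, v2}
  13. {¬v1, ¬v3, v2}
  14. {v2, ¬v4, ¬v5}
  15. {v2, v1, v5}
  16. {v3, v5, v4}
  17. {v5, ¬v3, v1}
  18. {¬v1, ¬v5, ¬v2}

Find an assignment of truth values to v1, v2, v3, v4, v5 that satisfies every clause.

v1=F, v2=T, v3=T, v4=T, v5=T

Set v1 = False and propagate.
For the remaining variables, v2 = True, v3 = True, v4 = True, v5 = True works.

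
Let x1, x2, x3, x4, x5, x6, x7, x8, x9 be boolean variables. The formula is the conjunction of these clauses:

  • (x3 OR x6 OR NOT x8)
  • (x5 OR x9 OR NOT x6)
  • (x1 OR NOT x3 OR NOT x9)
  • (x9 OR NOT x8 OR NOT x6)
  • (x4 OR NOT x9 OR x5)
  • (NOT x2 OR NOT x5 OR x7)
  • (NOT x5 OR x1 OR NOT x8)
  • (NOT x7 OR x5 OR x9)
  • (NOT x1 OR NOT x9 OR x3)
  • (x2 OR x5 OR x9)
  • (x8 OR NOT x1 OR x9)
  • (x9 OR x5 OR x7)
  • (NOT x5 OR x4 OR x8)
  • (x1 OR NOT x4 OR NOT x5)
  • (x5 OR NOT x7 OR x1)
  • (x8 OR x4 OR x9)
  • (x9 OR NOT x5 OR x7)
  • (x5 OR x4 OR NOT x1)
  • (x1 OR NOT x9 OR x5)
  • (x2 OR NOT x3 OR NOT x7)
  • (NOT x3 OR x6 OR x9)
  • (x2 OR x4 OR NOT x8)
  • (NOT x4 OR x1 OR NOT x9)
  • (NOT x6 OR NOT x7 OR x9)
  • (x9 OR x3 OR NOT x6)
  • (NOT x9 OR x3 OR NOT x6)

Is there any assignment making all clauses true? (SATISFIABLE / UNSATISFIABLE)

Branch on x1: take x1 = True.
Branch on x2: take x2 = True.
Try x3 = True.
For the remaining variables, x4 = True, x5 = True, x6 = False, x7 = True, x8 = True, x9 = True works.
Every clause has at least one true literal under this assignment.
So x1 = T, x2 = T, x3 = T, x4 = T, x5 = T, x6 = F, x7 = T, x8 = T, x9 = T is a satisfying assignment.

SATISFIABLE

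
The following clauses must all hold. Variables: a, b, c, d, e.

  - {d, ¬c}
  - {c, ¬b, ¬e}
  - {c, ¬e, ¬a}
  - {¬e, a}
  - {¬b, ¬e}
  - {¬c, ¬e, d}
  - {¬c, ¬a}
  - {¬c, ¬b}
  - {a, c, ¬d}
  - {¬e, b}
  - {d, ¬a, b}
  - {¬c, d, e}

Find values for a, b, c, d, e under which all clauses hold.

a=False, b=True, c=False, d=False, e=False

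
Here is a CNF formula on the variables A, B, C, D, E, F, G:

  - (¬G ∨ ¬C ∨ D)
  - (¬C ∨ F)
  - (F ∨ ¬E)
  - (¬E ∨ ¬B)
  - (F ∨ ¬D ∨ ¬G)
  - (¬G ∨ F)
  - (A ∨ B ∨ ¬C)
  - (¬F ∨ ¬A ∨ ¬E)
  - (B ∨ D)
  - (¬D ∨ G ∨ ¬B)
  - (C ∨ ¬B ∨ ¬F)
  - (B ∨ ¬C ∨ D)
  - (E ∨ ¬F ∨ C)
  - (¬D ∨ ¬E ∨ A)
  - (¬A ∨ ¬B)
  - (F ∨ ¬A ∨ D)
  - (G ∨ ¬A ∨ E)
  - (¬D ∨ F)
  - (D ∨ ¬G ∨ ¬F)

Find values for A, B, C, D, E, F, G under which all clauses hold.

Branch on A: take A = False.
The remaining clauses are satisfied by B = True, C = True, D = False, E = False, F = True, G = False.
Check each clause:
  1. (¬C ∨ D ∨ ¬G) — ¬G is true.
  2. (¬C ∨ F) — F is true.
  3. (¬E ∨ F) — ¬E is true.
  4. (¬B ∨ ¬E) — ¬E is true.
  5. (¬G ∨ F ∨ ¬D) — ¬G is true.
  6. (F ∨ ¬G) — ¬G is true.
  7. (B ∨ ¬C ∨ A) — B is true.
  8. (¬E ∨ ¬A ∨ ¬F) — ¬E is true.
  9. (B ∨ D) — B is true.
  10. (¬B ∨ ¬D ∨ G) — ¬D is true.
  11. (¬B ∨ C ∨ ¬F) — C is true.
  12. (B ∨ ¬C ∨ D) — B is true.
  13. (¬F ∨ C ∨ E) — C is true.
  14. (¬D ∨ A ∨ ¬E) — ¬E is true.
  15. (¬B ∨ ¬A) — ¬A is true.
  16. (D ∨ ¬A ∨ F) — F is true.
  17. (E ∨ G ∨ ¬A) — ¬A is true.
  18. (¬D ∨ F) — ¬D is true.
  19. (¬G ∨ ¬F ∨ D) — ¬G is true.

A=False  B=True  C=True  D=False  E=False  F=True  G=False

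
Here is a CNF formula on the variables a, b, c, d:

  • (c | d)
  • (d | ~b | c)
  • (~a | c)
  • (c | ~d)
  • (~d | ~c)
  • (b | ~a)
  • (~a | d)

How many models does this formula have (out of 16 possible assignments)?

2

Satisfying assignments:
  a=F b=F c=T d=F
  a=F b=T c=T d=F
That's 2 in total.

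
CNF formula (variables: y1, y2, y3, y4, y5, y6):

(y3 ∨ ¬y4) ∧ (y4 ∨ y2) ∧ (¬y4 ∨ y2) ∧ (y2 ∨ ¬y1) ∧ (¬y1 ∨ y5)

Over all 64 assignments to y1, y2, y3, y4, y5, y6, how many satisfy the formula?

18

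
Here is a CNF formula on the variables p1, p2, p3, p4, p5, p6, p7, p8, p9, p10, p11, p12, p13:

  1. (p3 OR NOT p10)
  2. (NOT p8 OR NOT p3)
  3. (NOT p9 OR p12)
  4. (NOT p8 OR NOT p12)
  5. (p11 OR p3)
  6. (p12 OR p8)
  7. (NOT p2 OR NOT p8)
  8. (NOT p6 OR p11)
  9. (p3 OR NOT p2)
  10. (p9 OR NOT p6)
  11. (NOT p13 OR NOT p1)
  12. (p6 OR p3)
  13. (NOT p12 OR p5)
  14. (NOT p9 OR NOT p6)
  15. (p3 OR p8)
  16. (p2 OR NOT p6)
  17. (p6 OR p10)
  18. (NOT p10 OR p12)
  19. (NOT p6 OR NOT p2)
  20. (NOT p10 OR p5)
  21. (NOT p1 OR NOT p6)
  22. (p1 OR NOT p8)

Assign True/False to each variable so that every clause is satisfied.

p1 = F, p2 = T, p3 = T, p4 = F, p5 = T, p6 = F, p7 = F, p8 = F, p9 = F, p10 = T, p11 = T, p12 = T, p13 = T

Check each clause:
  1. (p3 OR NOT p10) — p3 is true.
  2. (NOT p3 OR NOT p8) — NOT p8 is true.
  3. (p12 OR NOT p9) — p12 is true.
  4. (NOT p12 OR NOT p8) — NOT p8 is true.
  5. (p3 OR p11) — p3 is true.
  6. (p8 OR p12) — p12 is true.
  7. (NOT p8 OR NOT p2) — NOT p8 is true.
  8. (NOT p6 OR p11) — NOT p6 is true.
  9. (p3 OR NOT p2) — p3 is true.
  10. (NOT p6 OR p9) — NOT p6 is true.
  11. (NOT p13 OR NOT p1) — NOT p1 is true.
  12. (p6 OR p3) — p3 is true.
  13. (p5 OR NOT p12) — p5 is true.
  14. (NOT p9 OR NOT p6) — NOT p6 is true.
  15. (p3 OR p8) — p3 is true.
  16. (NOT p6 OR p2) — NOT p6 is true.
  17. (p10 OR p6) — p10 is true.
  18. (NOT p10 OR p12) — p12 is true.
  19. (NOT p6 OR NOT p2) — NOT p6 is true.
  20. (NOT p10 OR p5) — p5 is true.
  21. (NOT p1 OR NOT p6) — NOT p6 is true.
  22. (p1 OR NOT p8) — NOT p8 is true.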